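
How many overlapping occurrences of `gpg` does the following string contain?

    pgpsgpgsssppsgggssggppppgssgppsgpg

Sliding a length-3 window over the 34 characters (32 positions):
  position 5–7: gpg
  position 32–34: gpg

2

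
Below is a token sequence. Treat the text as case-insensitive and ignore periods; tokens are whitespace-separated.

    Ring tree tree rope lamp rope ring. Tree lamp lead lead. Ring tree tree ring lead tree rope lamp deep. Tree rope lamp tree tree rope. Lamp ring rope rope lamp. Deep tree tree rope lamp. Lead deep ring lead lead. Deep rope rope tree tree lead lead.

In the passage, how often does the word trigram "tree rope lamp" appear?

5

Scanning the 46 overlapping trigram windows for "tree rope lamp":
  position 3–5: tree rope lamp
  position 17–19: tree rope lamp
  position 21–23: tree rope lamp
  position 25–27: tree rope lamp
  position 34–36: tree rope lamp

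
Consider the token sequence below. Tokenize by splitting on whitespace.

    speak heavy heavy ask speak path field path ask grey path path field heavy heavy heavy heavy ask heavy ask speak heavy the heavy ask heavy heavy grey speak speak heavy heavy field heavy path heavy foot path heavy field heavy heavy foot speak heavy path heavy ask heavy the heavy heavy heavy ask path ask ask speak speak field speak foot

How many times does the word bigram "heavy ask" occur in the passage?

Scanning the 61 overlapping bigram windows for "heavy ask":
  position 3–4: heavy ask
  position 17–18: heavy ask
  position 19–20: heavy ask
  position 24–25: heavy ask
  position 47–48: heavy ask
  position 53–54: heavy ask

6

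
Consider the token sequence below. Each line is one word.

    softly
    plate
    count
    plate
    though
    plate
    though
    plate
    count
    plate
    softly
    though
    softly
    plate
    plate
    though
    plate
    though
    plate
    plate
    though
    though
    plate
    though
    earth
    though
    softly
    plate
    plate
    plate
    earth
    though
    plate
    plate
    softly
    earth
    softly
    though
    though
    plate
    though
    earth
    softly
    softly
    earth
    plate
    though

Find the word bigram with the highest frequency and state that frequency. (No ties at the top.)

Bigram frequencies (highest first):
  plate though: 8
  though plate: 7
  plate plate: 5
  softly plate: 3
  plate count: 2
  count plate: 2
  … (11 more, each ≤ 2)

"plate though", 8 times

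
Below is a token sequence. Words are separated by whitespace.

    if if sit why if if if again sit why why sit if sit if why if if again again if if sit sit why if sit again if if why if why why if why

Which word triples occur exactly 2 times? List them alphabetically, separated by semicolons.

again if if; if if again; if if sit; if why if; sit why if; why if if; why if why

Trigram counts meeting the condition (exactly 2 times):
  again if if: 2
  if if again: 2
  if if sit: 2
  if why if: 2
  sit why if: 2
  why if if: 2
  why if why: 2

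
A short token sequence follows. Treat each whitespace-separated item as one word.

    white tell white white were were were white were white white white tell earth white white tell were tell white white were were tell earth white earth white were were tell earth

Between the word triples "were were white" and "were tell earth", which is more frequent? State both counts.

"were were white": 1 occurrence
"were tell earth": 2 occurrences

"were tell earth" (2 vs 1)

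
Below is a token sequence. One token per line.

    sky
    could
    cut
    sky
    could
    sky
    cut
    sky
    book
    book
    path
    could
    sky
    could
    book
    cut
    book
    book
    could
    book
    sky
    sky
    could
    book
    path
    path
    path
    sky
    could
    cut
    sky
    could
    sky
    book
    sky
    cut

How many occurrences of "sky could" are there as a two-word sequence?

6

Scanning the 35 overlapping bigram windows for "sky could":
  position 1–2: sky could
  position 4–5: sky could
  position 13–14: sky could
  position 22–23: sky could
  position 28–29: sky could
  position 31–32: sky could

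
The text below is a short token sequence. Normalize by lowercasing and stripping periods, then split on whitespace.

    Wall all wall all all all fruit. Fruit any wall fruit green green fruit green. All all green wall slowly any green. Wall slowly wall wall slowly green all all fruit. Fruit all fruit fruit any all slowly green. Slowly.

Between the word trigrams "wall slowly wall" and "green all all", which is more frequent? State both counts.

"green all all" (2 vs 1)

"wall slowly wall": 1 occurrence
"green all all": 2 occurrences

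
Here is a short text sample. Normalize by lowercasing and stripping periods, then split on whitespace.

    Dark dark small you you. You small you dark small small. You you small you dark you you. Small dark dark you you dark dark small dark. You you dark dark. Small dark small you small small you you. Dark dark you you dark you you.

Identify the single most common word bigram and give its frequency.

Bigram frequencies (highest first):
  you you: 9
  small you: 6
  you dark: 6
  dark dark: 5
  dark small: 5
  dark you: 5
  … (3 more, each ≤ 4)

"you you", 9 times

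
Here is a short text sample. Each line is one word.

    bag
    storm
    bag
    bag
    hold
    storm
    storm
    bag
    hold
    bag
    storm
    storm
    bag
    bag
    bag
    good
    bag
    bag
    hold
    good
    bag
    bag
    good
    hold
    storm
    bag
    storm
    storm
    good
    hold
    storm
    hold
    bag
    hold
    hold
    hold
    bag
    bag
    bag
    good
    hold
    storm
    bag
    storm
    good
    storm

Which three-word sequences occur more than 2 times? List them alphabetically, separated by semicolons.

Trigram counts meeting the condition (more than 2 times):
  bag bag good: 3
  good hold storm: 3

bag bag good; good hold storm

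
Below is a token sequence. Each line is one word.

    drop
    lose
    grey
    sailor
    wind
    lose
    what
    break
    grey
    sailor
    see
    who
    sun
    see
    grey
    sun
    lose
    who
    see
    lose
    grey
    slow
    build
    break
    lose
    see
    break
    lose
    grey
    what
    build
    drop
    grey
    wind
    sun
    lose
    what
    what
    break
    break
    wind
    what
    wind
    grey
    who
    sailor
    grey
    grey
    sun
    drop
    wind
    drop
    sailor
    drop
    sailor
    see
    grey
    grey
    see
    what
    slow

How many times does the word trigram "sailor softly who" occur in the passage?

0

Scanning the 59 overlapping trigram windows for "sailor softly who":
  (none found)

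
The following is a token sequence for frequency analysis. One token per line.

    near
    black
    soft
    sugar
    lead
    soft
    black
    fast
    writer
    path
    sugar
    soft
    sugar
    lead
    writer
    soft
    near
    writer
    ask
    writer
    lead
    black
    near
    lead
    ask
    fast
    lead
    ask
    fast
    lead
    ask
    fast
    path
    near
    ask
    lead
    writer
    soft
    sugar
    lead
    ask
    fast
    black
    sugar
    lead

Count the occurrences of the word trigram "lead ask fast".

4

Scanning the 43 overlapping trigram windows for "lead ask fast":
  position 24–26: lead ask fast
  position 27–29: lead ask fast
  position 30–32: lead ask fast
  position 40–42: lead ask fast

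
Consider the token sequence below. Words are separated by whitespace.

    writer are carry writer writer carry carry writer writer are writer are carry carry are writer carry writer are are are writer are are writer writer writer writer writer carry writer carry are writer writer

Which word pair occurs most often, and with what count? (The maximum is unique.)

"writer writer", 7 times

Bigram frequencies (highest first):
  writer writer: 7
  writer are: 5
  are writer: 5
  carry writer: 4
  writer carry: 4
  are are: 3
  … (3 more, each ≤ 2)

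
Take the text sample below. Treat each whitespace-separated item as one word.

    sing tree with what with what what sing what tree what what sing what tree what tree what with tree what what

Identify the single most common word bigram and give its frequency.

Bigram frequencies (highest first):
  tree what: 4
  what what: 3
  what tree: 3
  with what: 2
  what with: 2
  what sing: 2
  … (4 more, each ≤ 2)

"tree what", 4 times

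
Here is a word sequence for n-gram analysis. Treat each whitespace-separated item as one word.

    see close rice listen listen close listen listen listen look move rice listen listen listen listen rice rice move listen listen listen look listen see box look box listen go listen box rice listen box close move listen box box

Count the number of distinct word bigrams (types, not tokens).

26

40 tokens → 39 bigram windows in total.
Repeated bigrams (each contributes count−1 duplicates):
  listen listen: 8
  listen box: 3
  rice listen: 3
  listen look: 2
  move listen: 2
13 duplicate windows → 39 − 13 = 26 distinct.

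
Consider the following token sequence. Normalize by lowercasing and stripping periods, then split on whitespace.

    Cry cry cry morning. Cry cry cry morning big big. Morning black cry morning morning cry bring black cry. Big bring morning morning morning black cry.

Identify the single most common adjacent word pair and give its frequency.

Bigram frequencies (highest first):
  cry cry: 4
  cry morning: 3
  black cry: 3
  morning morning: 3
  morning cry: 2
  morning black: 2
  … (8 more, each ≤ 1)

"cry cry", 4 times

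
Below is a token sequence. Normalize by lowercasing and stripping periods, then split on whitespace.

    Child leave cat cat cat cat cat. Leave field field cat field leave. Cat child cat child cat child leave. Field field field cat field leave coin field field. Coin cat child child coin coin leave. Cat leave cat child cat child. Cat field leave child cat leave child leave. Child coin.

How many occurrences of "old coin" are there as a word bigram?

Scanning the 51 overlapping bigram windows for "old coin":
  (none found)

0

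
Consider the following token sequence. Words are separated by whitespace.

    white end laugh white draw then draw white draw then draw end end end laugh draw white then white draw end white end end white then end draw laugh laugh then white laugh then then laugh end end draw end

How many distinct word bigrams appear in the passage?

22

40 tokens → 39 bigram windows in total.
Repeated bigrams (each contributes count−1 duplicates):
  end end: 4
  draw end: 3
  white draw: 3
  draw then: 2
  draw white: 2
  end draw: 2
  end laugh: 2
  end white: 2
  … (5 more repeated)
17 duplicate windows → 39 − 17 = 22 distinct.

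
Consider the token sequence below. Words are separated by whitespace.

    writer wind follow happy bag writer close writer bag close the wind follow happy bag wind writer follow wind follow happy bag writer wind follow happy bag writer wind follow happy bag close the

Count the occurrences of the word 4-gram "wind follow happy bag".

5

Scanning the 31 overlapping 4-gram windows for "wind follow happy bag":
  position 2–5: wind follow happy bag
  position 12–15: wind follow happy bag
  position 19–22: wind follow happy bag
  position 24–27: wind follow happy bag
  position 29–32: wind follow happy bag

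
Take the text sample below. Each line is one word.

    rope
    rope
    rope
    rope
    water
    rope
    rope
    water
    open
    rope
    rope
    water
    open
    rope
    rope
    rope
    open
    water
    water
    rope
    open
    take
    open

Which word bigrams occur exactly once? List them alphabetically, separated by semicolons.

open take; open water; take open; water water

Bigram counts meeting the condition (exactly once):
  open take: 1
  open water: 1
  take open: 1
  water water: 1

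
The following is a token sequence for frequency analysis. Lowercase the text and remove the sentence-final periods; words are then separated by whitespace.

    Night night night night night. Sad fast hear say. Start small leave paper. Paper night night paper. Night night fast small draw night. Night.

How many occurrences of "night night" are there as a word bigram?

Scanning the 23 overlapping bigram windows for "night night":
  position 1–2: night night
  position 2–3: night night
  position 3–4: night night
  position 4–5: night night
  position 15–16: night night
  position 18–19: night night
  position 23–24: night night

7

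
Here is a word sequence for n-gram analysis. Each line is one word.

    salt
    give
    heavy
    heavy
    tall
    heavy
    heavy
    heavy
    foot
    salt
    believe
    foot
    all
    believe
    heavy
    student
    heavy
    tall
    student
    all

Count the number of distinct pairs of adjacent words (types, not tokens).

20 tokens → 19 bigram windows in total.
Repeated bigrams (each contributes count−1 duplicates):
  heavy heavy: 3
  heavy tall: 2
3 duplicate windows → 19 − 3 = 16 distinct.

16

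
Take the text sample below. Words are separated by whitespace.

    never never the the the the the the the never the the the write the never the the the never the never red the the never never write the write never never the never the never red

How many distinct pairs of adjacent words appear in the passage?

10

37 tokens → 36 bigram windows in total.
Repeated bigrams (each contributes count−1 duplicates):
  the the: 11
  the never: 7
  never the: 6
  never never: 3
  never red: 2
  the write: 2
  write the: 2
26 duplicate windows → 36 − 26 = 10 distinct.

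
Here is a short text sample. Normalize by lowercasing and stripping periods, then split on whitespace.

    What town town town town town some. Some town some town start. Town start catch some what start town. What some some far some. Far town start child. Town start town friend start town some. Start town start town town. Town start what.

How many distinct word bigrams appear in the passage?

43 tokens → 42 bigram windows in total.
Repeated bigrams (each contributes count−1 duplicates):
  start town: 6
  town start: 6
  town town: 6
  town some: 3
  some far: 2
  some some: 2
  some town: 2
20 duplicate windows → 42 − 20 = 22 distinct.

22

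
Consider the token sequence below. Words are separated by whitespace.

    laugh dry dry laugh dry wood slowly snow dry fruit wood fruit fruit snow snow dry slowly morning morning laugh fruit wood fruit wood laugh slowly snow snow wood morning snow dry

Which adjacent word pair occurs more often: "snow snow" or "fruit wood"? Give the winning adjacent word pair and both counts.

"snow snow": 2 occurrences
"fruit wood": 3 occurrences

"fruit wood" (3 vs 2)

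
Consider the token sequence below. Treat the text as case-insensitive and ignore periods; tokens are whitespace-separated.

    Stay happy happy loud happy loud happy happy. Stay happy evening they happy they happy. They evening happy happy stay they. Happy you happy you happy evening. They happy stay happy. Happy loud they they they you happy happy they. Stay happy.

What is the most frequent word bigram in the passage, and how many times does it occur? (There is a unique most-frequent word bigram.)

Bigram frequencies (highest first):
  happy happy: 5
  stay happy: 4
  they happy: 4
  happy loud: 3
  happy stay: 3
  happy they: 3
  … (12 more, each ≤ 3)

"happy happy", 5 times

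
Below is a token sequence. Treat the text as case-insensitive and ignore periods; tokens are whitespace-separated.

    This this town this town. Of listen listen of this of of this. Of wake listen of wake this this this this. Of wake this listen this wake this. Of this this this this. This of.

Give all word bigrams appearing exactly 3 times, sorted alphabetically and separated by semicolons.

Bigram counts meeting the condition (exactly 3 times):
  of this: 3
  of wake: 3
  wake this: 3

of this; of wake; wake this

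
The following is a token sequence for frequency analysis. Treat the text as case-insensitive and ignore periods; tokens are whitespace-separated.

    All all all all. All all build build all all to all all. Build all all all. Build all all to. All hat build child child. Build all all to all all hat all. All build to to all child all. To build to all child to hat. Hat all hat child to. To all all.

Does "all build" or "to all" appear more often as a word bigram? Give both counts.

"all build": 4 occurrences
"to all": 6 occurrences

"to all" (6 vs 4)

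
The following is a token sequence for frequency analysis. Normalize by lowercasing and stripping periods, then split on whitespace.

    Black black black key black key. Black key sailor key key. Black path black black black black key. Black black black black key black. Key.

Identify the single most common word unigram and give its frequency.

Unigram frequencies (highest first):
  black: 15
  key: 8
  sailor: 1
  path: 1

"black", 15 times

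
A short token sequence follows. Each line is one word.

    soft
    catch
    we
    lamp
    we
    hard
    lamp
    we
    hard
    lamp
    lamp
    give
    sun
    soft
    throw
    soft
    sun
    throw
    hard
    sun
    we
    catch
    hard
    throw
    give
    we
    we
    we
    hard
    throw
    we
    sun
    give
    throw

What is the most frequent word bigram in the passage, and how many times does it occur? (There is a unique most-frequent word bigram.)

Bigram frequencies (highest first):
  we hard: 3
  lamp we: 2
  hard lamp: 2
  hard throw: 2
  we we: 2
  soft catch: 1
  … (21 more, each ≤ 1)

"we hard", 3 times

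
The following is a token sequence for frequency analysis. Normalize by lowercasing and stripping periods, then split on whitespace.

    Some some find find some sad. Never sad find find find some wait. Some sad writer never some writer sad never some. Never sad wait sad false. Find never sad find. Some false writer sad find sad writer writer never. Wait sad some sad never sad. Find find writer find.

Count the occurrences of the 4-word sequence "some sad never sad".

2

Scanning the 47 overlapping 4-gram windows for "some sad never sad":
  position 5–8: some sad never sad
  position 43–46: some sad never sad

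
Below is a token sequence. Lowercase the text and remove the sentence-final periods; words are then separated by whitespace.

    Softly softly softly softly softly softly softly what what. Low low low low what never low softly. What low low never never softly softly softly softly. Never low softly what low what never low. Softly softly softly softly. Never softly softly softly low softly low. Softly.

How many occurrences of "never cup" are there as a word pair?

Scanning the 45 overlapping bigram windows for "never cup":
  (none found)

0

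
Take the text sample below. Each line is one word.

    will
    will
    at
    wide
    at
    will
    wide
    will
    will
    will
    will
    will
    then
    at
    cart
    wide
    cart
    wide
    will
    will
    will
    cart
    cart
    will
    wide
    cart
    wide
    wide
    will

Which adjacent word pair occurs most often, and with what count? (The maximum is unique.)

"will will", 7 times

Bigram frequencies (highest first):
  will will: 7
  wide will: 3
  cart wide: 3
  will wide: 2
  wide cart: 2
  will at: 1
  … (10 more, each ≤ 1)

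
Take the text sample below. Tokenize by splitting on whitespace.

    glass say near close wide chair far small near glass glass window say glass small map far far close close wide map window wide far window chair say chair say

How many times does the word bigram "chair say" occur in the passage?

2

Scanning the 29 overlapping bigram windows for "chair say":
  position 27–28: chair say
  position 29–30: chair say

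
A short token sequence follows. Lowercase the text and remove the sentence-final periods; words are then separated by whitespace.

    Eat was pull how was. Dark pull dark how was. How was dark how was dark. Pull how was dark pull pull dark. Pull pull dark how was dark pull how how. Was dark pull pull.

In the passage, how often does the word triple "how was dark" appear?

6

Scanning the 34 overlapping trigram windows for "how was dark":
  position 4–6: how was dark
  position 11–13: how was dark
  position 14–16: how was dark
  position 18–20: how was dark
  position 27–29: how was dark
  position 32–34: how was dark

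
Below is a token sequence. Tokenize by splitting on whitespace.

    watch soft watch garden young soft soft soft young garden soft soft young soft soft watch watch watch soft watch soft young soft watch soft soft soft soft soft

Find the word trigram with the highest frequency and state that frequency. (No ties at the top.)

"soft soft soft", 4 times

Trigram frequencies (highest first):
  soft soft soft: 4
  watch soft watch: 2
  young soft soft: 2
  soft soft young: 2
  soft young soft: 2
  soft watch soft: 2
  … (13 more, each ≤ 1)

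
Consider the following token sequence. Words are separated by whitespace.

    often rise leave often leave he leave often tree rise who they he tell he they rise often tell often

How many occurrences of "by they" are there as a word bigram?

0

Scanning the 19 overlapping bigram windows for "by they":
  (none found)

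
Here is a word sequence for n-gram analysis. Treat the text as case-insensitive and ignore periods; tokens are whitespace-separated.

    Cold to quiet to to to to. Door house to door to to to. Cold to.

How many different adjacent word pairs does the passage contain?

9

16 tokens → 15 bigram windows in total.
Repeated bigrams (each contributes count−1 duplicates):
  to to: 5
  cold to: 2
  to door: 2
6 duplicate windows → 15 − 6 = 9 distinct.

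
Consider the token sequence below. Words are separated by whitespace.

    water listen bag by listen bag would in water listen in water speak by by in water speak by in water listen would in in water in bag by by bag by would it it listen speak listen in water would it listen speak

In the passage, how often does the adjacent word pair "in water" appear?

6

Scanning the 43 overlapping bigram windows for "in water":
  position 8–9: in water
  position 11–12: in water
  position 16–17: in water
  position 20–21: in water
  position 25–26: in water
  position 39–40: in water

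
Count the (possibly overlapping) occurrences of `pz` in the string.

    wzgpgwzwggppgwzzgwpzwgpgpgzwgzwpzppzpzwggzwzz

4

Sliding a length-2 window over the 45 characters (44 positions):
  position 19–20: pz
  position 32–33: pz
  position 35–36: pz
  position 37–38: pz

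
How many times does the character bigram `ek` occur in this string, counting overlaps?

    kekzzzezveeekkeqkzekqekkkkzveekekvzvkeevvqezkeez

Sliding a length-2 window over the 48 characters (47 positions):
  position 2–3: ek
  position 12–13: ek
  position 19–20: ek
  position 22–23: ek
  position 30–31: ek
  position 32–33: ek

6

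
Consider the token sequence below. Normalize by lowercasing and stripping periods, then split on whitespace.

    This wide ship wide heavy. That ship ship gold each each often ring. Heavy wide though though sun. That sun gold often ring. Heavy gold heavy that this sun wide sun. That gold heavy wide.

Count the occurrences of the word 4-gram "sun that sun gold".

1

Scanning the 32 overlapping 4-gram windows for "sun that sun gold":
  position 18–21: sun that sun gold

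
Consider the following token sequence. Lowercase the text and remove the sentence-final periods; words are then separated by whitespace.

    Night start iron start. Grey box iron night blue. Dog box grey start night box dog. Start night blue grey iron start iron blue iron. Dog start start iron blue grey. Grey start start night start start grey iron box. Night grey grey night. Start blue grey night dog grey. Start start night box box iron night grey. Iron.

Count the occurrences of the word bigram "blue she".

0

Scanning the 58 overlapping bigram windows for "blue she":
  (none found)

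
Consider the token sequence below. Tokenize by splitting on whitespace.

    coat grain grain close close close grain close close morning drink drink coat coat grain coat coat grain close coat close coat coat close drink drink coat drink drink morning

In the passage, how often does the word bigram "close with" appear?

Scanning the 29 overlapping bigram windows for "close with":
  (none found)

0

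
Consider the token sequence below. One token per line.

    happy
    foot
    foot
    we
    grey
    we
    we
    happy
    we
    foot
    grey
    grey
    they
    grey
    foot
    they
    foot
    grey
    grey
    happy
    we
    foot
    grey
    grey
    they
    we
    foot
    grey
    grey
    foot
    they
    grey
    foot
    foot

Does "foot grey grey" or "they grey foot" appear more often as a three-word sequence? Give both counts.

"foot grey grey": 4 occurrences
"they grey foot": 2 occurrences

"foot grey grey" (4 vs 2)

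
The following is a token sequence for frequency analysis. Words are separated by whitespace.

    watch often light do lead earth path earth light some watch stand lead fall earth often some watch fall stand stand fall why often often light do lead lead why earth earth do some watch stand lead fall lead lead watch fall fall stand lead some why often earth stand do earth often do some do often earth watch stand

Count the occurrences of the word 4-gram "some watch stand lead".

Scanning the 57 overlapping 4-gram windows for "some watch stand lead":
  position 10–13: some watch stand lead
  position 34–37: some watch stand lead

2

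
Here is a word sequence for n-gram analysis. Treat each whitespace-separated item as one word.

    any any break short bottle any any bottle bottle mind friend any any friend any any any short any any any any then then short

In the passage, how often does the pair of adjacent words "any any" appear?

Scanning the 24 overlapping bigram windows for "any any":
  position 1–2: any any
  position 6–7: any any
  position 12–13: any any
  position 15–16: any any
  position 16–17: any any
  position 19–20: any any
  position 20–21: any any
  position 21–22: any any

8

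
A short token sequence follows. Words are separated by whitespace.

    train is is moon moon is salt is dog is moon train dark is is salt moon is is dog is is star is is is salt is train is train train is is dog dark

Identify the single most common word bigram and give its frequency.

Bigram frequencies (highest first):
  is is: 7
  train is: 3
  is salt: 3
  is dog: 3
  is moon: 2
  moon is: 2
  … (12 more, each ≤ 2)

"is is", 7 times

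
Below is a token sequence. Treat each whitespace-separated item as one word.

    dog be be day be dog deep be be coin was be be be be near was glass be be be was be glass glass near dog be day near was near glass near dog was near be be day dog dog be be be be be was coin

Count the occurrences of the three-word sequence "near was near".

1

Scanning the 47 overlapping trigram windows for "near was near":
  position 30–32: near was near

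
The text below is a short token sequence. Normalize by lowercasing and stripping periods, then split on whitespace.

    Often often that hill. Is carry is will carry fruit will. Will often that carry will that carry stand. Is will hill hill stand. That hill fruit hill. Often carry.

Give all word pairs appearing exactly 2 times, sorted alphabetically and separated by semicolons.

Bigram counts meeting the condition (exactly 2 times):
  is will: 2
  often that: 2
  that carry: 2
  that hill: 2

is will; often that; that carry; that hill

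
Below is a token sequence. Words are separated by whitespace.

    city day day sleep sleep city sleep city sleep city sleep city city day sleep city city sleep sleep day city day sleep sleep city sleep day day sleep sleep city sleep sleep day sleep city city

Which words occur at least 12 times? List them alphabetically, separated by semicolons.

city; sleep

Unigram counts meeting the condition (at least 12 times):
  city: 13
  sleep: 16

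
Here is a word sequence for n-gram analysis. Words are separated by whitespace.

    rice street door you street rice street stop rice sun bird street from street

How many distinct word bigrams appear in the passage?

12

14 tokens → 13 bigram windows in total.
Repeated bigrams (each contributes count−1 duplicates):
  rice street: 2
1 duplicate windows → 13 − 1 = 12 distinct.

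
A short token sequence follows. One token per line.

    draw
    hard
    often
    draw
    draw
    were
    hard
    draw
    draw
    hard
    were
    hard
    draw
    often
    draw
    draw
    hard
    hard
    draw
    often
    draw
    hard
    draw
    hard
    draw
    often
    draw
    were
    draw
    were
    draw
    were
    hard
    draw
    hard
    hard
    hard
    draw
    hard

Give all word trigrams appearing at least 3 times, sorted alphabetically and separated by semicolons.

Trigram counts meeting the condition (at least 3 times):
  draw often draw: 3
  hard draw hard: 3
  hard draw often: 3
  were hard draw: 3

draw often draw; hard draw hard; hard draw often; were hard draw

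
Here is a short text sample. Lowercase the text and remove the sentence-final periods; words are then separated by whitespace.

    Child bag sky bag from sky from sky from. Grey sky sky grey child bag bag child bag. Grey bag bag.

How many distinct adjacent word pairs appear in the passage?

15

21 tokens → 20 bigram windows in total.
Repeated bigrams (each contributes count−1 duplicates):
  child bag: 3
  bag bag: 2
  from sky: 2
  sky from: 2
5 duplicate windows → 20 − 5 = 15 distinct.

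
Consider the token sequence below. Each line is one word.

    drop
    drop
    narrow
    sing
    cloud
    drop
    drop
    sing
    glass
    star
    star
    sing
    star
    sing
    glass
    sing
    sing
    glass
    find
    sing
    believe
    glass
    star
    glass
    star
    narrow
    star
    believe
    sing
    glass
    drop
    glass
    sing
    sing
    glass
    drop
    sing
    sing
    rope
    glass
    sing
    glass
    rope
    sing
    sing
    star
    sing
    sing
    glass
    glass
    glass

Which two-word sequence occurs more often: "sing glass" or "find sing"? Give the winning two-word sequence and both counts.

"sing glass" (7 vs 1)

"sing glass": 7 occurrences
"find sing": 1 occurrence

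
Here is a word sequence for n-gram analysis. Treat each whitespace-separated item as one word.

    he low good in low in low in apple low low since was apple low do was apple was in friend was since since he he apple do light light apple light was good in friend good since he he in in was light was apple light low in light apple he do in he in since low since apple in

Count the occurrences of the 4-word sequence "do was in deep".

0

Scanning the 58 overlapping 4-gram windows for "do was in deep":
  (none found)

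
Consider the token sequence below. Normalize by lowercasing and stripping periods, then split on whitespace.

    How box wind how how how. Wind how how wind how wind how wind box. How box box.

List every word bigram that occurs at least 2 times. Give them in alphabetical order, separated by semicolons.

how box; how how; how wind; wind how

Bigram counts meeting the condition (at least 2 times):
  how box: 2
  how how: 3
  how wind: 4
  wind how: 4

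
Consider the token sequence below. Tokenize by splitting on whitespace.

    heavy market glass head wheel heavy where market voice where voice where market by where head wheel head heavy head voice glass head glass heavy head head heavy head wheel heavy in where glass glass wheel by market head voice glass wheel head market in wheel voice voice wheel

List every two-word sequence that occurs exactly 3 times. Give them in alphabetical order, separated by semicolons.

Bigram counts meeting the condition (exactly 3 times):
  head wheel: 3
  heavy head: 3

head wheel; heavy head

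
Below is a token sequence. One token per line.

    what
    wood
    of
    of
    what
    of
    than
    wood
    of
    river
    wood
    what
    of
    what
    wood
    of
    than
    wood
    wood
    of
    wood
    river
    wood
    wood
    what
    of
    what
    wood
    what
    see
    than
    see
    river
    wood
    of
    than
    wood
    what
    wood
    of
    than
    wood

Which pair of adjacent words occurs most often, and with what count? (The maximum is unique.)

"wood of", 6 times

Bigram frequencies (highest first):
  wood of: 6
  what wood: 4
  of than: 4
  than wood: 4
  wood what: 4
  of what: 3
  … (11 more, each ≤ 3)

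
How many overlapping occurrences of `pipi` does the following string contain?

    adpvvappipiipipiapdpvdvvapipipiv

4

Sliding a length-4 window over the 32 characters (29 positions):
  position 8–11: pipi
  position 13–16: pipi
  position 26–29: pipi
  position 28–31: pipi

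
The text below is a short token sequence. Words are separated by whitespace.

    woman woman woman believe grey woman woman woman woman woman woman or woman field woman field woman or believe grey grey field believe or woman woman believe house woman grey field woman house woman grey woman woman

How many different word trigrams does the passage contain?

37 tokens → 35 trigram windows in total.
Repeated trigrams (each contributes count−1 duplicates):
  woman woman woman: 5
  grey woman woman: 2
  house woman grey: 2
  woman field woman: 2
  woman woman believe: 2
8 duplicate windows → 35 − 8 = 27 distinct.

27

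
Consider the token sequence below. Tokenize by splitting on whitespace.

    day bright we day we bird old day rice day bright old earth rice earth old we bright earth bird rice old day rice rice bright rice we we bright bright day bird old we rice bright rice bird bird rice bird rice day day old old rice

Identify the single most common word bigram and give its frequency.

"bird rice", 3 times

Bigram frequencies (highest first):
  bird rice: 3
  day bright: 2
  bird old: 2
  old day: 2
  day rice: 2
  rice day: 2
  … (29 more, each ≤ 2)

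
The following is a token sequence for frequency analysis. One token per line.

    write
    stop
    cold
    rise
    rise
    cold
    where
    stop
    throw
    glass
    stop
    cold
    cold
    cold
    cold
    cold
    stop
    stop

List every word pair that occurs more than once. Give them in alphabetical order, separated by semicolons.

cold cold; stop cold

Bigram counts meeting the condition (more than once):
  cold cold: 4
  stop cold: 2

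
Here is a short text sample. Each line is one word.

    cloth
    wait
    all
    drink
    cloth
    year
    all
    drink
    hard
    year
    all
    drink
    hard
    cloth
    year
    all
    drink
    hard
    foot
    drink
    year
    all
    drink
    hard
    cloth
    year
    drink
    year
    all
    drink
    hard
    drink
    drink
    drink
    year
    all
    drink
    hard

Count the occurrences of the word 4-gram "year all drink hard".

6

Scanning the 35 overlapping 4-gram windows for "year all drink hard":
  position 6–9: year all drink hard
  position 10–13: year all drink hard
  position 15–18: year all drink hard
  position 21–24: year all drink hard
  position 28–31: year all drink hard
  position 35–38: year all drink hard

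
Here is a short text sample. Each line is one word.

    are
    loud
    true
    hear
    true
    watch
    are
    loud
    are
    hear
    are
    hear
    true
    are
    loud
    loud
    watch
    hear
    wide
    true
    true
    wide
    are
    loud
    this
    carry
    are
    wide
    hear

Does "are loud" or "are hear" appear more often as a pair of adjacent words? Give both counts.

"are loud" (4 vs 2)

"are loud": 4 occurrences
"are hear": 2 occurrences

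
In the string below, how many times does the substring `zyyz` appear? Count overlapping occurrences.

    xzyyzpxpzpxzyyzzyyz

Sliding a length-4 window over the 19 characters (16 positions):
  position 2–5: zyyz
  position 12–15: zyyz
  position 16–19: zyyz

3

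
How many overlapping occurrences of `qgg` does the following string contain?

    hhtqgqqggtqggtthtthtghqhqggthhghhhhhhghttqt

3

Sliding a length-3 window over the 43 characters (41 positions):
  position 7–9: qgg
  position 11–13: qgg
  position 25–27: qgg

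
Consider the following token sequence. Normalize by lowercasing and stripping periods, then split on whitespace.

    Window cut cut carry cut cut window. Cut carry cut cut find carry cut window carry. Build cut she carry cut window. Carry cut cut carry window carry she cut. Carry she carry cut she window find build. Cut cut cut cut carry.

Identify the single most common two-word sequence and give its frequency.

"cut cut", 7 times

Bigram frequencies (highest first):
  cut cut: 7
  carry cut: 6
  cut carry: 5
  cut window: 3
  window carry: 3
  window cut: 2
  … (12 more, each ≤ 2)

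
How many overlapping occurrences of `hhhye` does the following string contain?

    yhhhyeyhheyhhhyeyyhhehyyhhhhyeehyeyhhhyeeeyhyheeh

4

Sliding a length-5 window over the 49 characters (45 positions):
  position 2–6: hhhye
  position 12–16: hhhye
  position 26–30: hhhye
  position 36–40: hhhye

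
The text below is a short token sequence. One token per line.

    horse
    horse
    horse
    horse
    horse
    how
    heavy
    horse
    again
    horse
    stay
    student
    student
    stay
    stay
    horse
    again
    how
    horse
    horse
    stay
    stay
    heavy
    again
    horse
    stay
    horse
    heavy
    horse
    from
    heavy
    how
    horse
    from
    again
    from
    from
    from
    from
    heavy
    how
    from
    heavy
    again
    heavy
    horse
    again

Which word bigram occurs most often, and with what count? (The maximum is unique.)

Bigram frequencies (highest first):
  horse horse: 5
  heavy horse: 3
  horse again: 3
  horse stay: 3
  from heavy: 3
  from from: 3
  … (19 more, each ≤ 2)

"horse horse", 5 times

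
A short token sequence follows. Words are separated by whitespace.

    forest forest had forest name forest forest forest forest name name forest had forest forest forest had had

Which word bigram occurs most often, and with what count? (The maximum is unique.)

Bigram frequencies (highest first):
  forest forest: 6
  forest had: 3
  had forest: 2
  forest name: 2
  name forest: 2
  name name: 1
  … (1 more, each ≤ 1)

"forest forest", 6 times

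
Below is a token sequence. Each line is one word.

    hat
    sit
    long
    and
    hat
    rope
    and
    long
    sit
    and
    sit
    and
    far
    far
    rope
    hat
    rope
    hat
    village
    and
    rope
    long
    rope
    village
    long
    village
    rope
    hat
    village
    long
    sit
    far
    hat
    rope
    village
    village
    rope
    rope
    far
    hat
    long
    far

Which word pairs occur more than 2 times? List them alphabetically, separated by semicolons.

Bigram counts meeting the condition (more than 2 times):
  hat rope: 3
  rope hat: 3

hat rope; rope hat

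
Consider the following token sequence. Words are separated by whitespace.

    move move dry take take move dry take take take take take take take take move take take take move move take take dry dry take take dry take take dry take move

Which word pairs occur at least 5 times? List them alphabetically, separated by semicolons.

dry take; take take

Bigram counts meeting the condition (at least 5 times):
  dry take: 5
  take take: 13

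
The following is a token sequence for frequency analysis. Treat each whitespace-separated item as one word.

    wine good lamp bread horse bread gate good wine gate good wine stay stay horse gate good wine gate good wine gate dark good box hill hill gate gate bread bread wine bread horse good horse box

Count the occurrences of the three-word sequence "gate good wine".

Scanning the 35 overlapping trigram windows for "gate good wine":
  position 7–9: gate good wine
  position 10–12: gate good wine
  position 16–18: gate good wine
  position 19–21: gate good wine

4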